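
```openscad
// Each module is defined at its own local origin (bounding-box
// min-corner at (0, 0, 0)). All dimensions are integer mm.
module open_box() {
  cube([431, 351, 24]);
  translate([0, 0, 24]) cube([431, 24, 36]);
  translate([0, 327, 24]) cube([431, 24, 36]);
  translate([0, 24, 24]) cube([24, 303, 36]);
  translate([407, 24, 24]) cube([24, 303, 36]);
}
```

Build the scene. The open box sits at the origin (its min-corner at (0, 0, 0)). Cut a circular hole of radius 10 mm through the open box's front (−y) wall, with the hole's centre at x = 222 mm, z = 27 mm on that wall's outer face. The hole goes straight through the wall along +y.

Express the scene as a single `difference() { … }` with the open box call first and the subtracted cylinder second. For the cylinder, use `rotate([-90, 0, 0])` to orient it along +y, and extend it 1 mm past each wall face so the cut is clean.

difference() {
  open_box();
  translate([222, -1, 27]) rotate([-90, 0, 0]) cylinder(h = 26, r = 10);
}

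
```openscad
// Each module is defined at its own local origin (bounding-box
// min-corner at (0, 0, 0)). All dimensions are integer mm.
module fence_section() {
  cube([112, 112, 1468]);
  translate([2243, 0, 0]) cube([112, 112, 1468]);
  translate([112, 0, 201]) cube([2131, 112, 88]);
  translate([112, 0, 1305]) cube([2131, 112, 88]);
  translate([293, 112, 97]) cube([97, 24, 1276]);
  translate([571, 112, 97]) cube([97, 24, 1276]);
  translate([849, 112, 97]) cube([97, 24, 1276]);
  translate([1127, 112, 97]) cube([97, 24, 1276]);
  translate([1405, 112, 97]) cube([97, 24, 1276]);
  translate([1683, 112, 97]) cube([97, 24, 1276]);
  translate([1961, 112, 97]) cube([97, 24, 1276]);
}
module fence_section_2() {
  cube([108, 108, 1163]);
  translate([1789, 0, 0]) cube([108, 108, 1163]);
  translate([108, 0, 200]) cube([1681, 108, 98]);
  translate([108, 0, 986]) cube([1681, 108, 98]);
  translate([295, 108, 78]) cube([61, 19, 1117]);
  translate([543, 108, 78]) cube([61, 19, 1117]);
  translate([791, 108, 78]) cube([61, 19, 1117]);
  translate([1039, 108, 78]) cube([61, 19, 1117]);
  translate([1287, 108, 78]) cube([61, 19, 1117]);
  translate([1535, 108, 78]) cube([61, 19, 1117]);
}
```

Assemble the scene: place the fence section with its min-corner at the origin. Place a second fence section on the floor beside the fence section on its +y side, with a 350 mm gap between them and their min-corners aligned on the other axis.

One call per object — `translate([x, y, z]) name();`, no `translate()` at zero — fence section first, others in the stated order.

fence_section();
translate([0, 486, 0]) fence_section_2();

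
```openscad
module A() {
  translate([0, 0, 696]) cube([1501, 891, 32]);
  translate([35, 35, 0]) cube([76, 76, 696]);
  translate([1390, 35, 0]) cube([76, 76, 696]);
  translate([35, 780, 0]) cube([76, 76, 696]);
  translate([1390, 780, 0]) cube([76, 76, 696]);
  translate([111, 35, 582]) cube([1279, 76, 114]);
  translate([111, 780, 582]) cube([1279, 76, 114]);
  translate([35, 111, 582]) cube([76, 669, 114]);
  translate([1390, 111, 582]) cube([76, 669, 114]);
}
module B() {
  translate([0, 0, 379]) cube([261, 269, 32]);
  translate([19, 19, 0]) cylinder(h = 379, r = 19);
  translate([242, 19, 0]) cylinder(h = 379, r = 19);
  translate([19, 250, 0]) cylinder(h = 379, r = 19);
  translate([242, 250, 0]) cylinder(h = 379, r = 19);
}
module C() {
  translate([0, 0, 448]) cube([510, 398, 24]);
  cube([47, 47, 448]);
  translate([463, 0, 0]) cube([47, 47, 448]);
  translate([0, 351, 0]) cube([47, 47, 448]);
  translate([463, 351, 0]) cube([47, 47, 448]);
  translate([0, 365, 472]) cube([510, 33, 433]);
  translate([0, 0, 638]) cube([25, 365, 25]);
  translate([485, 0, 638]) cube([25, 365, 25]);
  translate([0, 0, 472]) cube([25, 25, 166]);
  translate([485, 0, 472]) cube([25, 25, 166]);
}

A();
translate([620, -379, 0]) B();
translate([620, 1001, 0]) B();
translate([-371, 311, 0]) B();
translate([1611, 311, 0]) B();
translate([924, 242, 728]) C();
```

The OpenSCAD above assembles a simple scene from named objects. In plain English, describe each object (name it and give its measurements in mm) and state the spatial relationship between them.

A is a table with a 1501×891 mm rectangular top, 32 mm thick, top surface at z = 728 mm, supported by four 76×76 mm square legs, each inset 35 mm from the nearest pair of top edges, running from the floor. Four apron rails, 76 mm thick and 114 mm tall, run between adjacent legs with their top edges flush with the underside of the top and their outer faces flush with the legs' outer faces.

B is a four-legged stool. The seat is 261×269 mm, 32 mm thick, top at z = 411 mm. It stands on four round legs, each 38 mm in diameter, from z = 0 to the seat underside, each leg's axis is inset half a diameter from the nearest pair of seat edges (so the leg's bounding box is flush with the corner).

C is a chair. The seat is a 510×398×24 mm slab with its top at z = 472 mm, on four 47×47 mm corner legs (flush with the seat edges, standing on z = 0). A flat backrest 33 mm thick, 433 mm tall, spans the full seat width and rises from the seat top along its +y edge, rear face flush with the rear of the seat. Two armrests of 25×25 mm section run along each side from the seat's front edge to the front of the backrest, top faces 191 mm above the seat top and outer faces flush with the seat's x-edges; a 25×25 mm post under the front of each armrest stands on the seat at the front corner.

Four stools sit around the table at the −y, +y, −x, +x sides. The chair is on top of the table.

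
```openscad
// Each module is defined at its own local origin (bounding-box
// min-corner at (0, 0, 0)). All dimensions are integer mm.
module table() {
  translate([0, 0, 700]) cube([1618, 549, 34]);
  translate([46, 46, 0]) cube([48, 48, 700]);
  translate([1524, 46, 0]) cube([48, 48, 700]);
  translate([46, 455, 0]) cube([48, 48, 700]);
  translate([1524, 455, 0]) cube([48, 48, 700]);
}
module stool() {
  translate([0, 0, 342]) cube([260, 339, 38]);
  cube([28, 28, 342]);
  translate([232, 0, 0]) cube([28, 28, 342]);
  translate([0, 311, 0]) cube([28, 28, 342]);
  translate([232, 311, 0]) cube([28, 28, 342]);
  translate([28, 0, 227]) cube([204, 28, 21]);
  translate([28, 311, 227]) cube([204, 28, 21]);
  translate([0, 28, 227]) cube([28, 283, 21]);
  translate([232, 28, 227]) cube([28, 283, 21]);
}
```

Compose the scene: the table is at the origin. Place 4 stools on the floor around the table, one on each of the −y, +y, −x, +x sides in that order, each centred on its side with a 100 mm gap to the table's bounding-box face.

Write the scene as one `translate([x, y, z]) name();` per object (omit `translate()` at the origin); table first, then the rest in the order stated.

table();
translate([679, -439, 0]) stool();
translate([679, 649, 0]) stool();
translate([-360, 105, 0]) stool();
translate([1718, 105, 0]) stool();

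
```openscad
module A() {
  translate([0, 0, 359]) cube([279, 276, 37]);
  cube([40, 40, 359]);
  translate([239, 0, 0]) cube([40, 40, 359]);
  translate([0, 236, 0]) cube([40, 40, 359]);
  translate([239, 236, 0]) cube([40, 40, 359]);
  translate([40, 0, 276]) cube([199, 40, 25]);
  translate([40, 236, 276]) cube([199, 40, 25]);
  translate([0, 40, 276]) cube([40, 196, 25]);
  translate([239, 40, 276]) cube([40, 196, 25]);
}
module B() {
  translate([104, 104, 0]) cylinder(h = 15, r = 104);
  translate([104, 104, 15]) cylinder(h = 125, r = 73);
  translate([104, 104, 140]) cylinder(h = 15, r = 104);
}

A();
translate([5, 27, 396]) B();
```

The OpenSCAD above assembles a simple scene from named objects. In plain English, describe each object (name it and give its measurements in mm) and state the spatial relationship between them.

A is a four-legged stool. The seat is 279×276 mm, 37 mm thick, top at z = 396 mm. It stands on four square legs, each 40×40 mm in cross-section, from z = 0 to the seat underside, each flush with a corner of the seat. Four stretchers, 40 mm wide and 25 mm tall, connect adjacent legs with their undersides at z = 276 mm, each running between the inner faces of the legs it joins and aligned with the legs' outer faces on the other axis.

B is a spool: two coaxial disc flanges of radius 104 mm and thickness 15 mm, joined by a core cylinder of radius 73 mm and height 125 mm. The lower flange rests on z = 0 and the three cylinders share a vertical axis.

The spool is on top of the stool.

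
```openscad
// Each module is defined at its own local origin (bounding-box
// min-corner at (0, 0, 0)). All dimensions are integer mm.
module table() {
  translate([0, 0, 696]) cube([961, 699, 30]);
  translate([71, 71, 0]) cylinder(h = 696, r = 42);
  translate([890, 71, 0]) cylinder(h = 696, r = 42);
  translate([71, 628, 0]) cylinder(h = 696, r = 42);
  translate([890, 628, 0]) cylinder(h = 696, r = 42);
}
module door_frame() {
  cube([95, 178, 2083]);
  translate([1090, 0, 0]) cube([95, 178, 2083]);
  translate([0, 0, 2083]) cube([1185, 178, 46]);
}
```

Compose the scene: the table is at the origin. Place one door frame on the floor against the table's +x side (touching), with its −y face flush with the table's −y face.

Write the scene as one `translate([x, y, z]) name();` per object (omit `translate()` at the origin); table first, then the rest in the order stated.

table();
translate([961, 0, 0]) door_frame();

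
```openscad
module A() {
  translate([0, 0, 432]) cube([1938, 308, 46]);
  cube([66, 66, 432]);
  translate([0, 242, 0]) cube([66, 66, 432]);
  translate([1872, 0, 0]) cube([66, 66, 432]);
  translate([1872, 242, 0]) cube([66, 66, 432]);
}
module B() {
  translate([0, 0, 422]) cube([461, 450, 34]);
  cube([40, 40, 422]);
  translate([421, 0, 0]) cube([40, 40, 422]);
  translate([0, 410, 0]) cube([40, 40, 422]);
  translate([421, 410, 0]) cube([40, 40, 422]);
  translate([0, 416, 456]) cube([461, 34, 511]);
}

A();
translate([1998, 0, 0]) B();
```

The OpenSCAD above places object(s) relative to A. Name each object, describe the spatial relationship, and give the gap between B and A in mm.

The chair's nearest face is 60 mm from the bench's +x face.

A is a bench. B is a chair. The chair is on the floor beside the bench on its +x side. The gap between the chair and the bench is 60 mm.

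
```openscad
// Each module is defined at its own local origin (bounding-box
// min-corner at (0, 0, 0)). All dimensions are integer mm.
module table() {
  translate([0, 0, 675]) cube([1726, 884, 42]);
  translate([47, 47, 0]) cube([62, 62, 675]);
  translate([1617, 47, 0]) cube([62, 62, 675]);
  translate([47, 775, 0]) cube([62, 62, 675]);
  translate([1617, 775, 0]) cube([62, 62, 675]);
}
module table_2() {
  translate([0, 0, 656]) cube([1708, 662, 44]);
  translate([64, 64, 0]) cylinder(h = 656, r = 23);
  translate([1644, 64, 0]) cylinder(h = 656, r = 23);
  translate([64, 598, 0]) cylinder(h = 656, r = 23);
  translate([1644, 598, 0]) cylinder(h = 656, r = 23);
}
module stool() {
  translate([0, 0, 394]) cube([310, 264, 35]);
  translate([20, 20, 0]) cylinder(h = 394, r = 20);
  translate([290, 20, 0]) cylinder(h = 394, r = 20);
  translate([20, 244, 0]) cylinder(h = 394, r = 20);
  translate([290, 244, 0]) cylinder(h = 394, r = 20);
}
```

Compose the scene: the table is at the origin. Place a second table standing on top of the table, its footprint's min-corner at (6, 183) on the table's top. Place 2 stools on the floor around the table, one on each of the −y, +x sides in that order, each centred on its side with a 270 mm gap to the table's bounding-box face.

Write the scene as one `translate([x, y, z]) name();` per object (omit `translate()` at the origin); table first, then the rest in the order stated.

table();
translate([6, 183, 717]) table_2();
translate([708, -534, 0]) stool();
translate([1996, 310, 0]) stool();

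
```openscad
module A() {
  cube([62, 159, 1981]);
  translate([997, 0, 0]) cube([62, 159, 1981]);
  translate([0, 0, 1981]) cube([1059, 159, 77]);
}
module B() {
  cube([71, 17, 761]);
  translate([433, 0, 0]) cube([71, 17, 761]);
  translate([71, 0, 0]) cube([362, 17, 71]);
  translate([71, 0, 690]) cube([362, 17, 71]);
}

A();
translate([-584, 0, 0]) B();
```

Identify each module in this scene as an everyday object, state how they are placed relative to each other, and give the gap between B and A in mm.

The picture frame's nearest face is 80 mm from the door frame's −x face.

A is a door frame. B is a picture frame. The picture frame is on the floor beside the door frame on its −x side. The gap between the picture frame and the door frame is 80 mm.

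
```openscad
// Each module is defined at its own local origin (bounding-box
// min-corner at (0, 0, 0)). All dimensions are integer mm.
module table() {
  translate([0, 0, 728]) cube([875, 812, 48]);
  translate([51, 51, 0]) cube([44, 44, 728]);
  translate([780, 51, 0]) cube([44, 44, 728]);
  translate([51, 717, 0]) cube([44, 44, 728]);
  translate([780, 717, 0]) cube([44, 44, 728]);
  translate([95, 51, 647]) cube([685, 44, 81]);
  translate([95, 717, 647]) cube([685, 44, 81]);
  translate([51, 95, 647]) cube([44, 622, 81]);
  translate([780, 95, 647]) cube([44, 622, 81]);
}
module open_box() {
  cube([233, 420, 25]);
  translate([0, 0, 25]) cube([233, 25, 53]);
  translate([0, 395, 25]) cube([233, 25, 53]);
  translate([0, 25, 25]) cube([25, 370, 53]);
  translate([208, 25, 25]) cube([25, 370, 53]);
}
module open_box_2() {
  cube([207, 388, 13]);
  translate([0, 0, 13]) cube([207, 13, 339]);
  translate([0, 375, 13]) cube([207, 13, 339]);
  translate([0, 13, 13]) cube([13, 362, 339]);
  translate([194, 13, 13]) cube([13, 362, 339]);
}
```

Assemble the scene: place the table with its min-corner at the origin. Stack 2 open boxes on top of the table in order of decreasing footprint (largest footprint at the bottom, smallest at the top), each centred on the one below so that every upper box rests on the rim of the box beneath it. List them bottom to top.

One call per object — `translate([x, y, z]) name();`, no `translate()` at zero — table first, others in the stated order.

table();
translate([321, 196, 776]) open_box();
translate([334, 212, 854]) open_box_2();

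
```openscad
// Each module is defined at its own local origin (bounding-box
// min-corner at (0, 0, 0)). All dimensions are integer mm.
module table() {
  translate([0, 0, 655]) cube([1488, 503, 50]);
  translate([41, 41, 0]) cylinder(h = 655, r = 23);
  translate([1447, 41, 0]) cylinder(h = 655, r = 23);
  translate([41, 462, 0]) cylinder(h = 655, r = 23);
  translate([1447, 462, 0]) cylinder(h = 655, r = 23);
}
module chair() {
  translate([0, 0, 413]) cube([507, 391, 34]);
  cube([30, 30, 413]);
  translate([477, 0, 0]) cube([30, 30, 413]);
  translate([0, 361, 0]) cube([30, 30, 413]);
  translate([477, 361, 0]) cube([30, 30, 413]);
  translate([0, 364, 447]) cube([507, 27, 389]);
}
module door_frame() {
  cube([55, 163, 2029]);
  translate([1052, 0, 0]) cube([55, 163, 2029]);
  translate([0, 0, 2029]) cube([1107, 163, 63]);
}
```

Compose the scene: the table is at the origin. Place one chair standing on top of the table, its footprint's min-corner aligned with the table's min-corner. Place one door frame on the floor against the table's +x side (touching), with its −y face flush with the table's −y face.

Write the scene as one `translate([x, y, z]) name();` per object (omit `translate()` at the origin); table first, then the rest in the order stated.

table();
translate([0, 0, 705]) chair();
translate([1488, 0, 0]) door_frame();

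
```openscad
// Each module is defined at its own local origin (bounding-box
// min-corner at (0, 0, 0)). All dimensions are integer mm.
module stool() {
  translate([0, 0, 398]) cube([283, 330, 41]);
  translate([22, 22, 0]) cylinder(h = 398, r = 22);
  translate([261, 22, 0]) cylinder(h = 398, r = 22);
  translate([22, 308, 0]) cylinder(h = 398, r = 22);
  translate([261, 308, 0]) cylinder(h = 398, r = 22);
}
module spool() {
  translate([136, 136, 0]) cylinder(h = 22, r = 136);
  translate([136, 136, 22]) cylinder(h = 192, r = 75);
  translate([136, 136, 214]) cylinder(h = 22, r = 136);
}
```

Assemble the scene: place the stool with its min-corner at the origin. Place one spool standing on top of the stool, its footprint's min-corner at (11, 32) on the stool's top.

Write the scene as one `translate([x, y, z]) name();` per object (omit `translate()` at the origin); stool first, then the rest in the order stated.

stool();
translate([11, 32, 439]) spool();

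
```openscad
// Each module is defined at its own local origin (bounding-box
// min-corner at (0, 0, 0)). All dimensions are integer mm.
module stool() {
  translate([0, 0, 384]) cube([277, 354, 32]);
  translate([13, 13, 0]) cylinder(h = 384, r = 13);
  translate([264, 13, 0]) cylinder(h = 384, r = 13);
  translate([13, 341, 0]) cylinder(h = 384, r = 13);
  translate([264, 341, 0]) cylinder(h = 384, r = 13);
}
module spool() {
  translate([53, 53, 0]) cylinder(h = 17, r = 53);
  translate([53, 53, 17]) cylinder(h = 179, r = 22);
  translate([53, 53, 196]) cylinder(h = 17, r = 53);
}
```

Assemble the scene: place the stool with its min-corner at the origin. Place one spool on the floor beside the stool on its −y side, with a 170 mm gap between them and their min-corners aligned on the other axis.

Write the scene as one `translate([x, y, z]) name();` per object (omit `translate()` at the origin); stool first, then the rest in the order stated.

stool();
translate([0, -276, 0]) spool();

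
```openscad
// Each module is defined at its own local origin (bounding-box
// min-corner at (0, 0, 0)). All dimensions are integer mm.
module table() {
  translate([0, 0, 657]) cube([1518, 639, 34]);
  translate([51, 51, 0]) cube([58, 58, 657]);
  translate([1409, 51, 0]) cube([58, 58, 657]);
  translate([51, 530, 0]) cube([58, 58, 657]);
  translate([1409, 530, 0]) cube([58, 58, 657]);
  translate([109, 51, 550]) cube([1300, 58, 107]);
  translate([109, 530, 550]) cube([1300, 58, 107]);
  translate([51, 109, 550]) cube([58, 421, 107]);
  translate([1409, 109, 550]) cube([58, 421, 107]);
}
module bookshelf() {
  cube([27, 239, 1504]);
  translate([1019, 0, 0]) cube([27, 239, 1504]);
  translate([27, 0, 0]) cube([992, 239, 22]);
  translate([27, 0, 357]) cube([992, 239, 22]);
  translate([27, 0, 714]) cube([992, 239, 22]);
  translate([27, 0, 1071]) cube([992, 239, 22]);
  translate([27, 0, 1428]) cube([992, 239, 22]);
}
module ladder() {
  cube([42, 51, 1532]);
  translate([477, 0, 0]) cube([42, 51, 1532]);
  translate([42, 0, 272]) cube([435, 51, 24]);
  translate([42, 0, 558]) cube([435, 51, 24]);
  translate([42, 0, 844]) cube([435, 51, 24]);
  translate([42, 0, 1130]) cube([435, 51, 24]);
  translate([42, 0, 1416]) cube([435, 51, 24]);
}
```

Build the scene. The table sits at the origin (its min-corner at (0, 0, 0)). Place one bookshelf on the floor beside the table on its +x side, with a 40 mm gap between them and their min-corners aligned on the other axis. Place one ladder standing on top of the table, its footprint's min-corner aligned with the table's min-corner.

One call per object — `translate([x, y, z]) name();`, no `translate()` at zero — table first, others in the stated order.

table();
translate([1558, 0, 0]) bookshelf();
translate([0, 0, 691]) ladder();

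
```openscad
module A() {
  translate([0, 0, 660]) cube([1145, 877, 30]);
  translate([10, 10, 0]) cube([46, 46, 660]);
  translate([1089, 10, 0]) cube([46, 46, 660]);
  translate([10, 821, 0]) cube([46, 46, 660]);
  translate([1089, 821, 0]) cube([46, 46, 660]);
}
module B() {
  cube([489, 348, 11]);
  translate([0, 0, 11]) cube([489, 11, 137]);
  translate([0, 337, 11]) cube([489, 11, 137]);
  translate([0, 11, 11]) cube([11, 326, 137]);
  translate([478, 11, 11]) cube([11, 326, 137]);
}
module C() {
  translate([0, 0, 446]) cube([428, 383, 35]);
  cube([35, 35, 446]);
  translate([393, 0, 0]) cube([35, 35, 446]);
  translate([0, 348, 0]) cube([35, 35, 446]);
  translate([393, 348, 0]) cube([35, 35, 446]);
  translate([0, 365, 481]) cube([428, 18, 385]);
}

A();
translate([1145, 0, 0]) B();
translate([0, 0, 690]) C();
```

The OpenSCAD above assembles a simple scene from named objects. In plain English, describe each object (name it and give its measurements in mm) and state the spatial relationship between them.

A is a table with a 1145×877 mm rectangular top, 30 mm thick, top surface at z = 690 mm, supported by four 46×46 mm square legs, each inset 10 mm from the nearest pair of top edges, running from the floor.

B is an open-topped rectangular box: outside dimensions 489×348×148 mm, with a uniform wall and base thickness of 11 mm. The base is a full 489×348 slab on the floor; four walls sit on top of the base. The front and back walls (the −y and +y sides) span the full width; the two side walls fit between them.

C is a chair: 428×383 mm seat, 35 mm thick, top at z = 481 mm, on four 35 mm square corner legs flush with the seat edges. A 18 mm thick backrest slab spans the full seat width, extending 385 mm above the seat top, its back face flush with the seat's +y edge.

The open box is against the table's +x side, with their −y faces flush. The chair is on top of the table.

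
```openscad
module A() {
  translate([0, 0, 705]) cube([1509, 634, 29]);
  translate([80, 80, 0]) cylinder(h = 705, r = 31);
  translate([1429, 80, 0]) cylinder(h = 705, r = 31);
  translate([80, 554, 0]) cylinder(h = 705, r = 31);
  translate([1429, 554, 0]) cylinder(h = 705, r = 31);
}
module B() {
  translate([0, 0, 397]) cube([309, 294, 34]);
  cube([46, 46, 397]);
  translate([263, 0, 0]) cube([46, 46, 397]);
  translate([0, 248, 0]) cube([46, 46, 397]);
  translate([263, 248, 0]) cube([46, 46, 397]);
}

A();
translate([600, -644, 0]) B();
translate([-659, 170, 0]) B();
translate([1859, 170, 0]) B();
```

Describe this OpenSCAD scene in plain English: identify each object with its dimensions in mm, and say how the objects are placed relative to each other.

A is a table: top 1509 mm (x) × 634 mm (y), 29 mm thick, upper face at z = 734 mm, on four round legs of 62 mm diameter, each leg's bounding box inset 49 mm from the nearest pair of top edges, running from z = 0 to the bottom of the top.

B is a four-legged stool. The seat is 309×294 mm, 34 mm thick, top at z = 431 mm. It stands on four square legs, each 46×46 mm in cross-section, from z = 0 to the seat underside, each flush with a corner of the seat.

Three stools sit around the table at the −y, −x, +x sides.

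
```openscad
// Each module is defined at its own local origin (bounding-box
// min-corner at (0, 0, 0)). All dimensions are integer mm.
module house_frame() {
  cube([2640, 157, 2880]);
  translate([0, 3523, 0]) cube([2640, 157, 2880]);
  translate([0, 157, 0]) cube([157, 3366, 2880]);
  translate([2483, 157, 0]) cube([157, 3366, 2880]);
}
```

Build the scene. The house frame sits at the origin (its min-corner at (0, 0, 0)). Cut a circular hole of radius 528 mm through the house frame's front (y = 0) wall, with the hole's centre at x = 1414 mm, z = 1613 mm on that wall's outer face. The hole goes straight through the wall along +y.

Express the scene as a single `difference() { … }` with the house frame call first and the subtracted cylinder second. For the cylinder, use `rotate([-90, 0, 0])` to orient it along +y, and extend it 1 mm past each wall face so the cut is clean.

difference() {
  house_frame();
  translate([1414, -1, 1613]) rotate([-90, 0, 0]) cylinder(h = 159, r = 528);
}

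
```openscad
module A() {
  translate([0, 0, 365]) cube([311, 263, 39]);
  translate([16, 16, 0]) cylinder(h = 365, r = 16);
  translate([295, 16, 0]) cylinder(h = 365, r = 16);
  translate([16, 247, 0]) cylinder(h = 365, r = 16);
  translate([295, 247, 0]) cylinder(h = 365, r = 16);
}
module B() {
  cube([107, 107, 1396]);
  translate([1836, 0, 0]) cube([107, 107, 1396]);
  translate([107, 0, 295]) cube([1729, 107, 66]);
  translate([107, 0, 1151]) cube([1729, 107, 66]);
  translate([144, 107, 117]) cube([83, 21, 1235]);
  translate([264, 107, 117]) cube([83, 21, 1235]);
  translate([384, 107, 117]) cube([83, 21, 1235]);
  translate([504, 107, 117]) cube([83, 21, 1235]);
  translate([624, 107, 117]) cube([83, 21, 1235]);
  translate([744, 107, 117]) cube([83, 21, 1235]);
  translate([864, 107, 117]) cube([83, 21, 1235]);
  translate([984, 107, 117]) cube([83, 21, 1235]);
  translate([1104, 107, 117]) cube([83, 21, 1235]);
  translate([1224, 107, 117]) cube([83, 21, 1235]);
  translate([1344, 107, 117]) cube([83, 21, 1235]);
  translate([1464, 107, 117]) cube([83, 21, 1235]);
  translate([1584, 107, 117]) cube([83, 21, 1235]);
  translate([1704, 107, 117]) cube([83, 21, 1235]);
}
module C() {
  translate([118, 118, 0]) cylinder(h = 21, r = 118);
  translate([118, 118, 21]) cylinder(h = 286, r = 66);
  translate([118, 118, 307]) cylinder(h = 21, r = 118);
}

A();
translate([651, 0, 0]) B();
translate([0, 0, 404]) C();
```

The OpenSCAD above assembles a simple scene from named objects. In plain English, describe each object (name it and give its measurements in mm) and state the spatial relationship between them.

A is a four-legged stool. The seat is 311×263 mm, 39 mm thick, top at z = 404 mm. It stands on four round legs, each 32 mm in diameter, from z = 0 to the seat underside, each leg's axis is inset half a diameter from the nearest pair of seat edges (so the leg's bounding box is flush with the corner).

B is a fence section. Two 107×107 mm posts, 1396 mm tall, stand on the floor with a clear span of 1729 mm between their inner faces. Two horizontal rails of 107×66 mm section span the gap between the posts with their undersides at z = 295 mm and z = 1151 mm, flush with the posts' −y face. 14 pickets, each 83 mm wide, 21 mm thick and 1235 mm tall, are fixed to the +y face of the rails with their bottoms at z = 117 mm, evenly spaced across the span with equal gaps (rounded down to the nearest mm) at the −x end and between each pair — any rounding remainder accumulates at the +x end.

C is a spool: two coaxial disc flanges of radius 118 mm and thickness 21 mm, joined by a core cylinder of radius 66 mm and height 286 mm. The lower flange rests on z = 0 and the three cylinders share a vertical axis.

The fence section is on the floor beside the stool on its +x side. The spool is on top of the stool.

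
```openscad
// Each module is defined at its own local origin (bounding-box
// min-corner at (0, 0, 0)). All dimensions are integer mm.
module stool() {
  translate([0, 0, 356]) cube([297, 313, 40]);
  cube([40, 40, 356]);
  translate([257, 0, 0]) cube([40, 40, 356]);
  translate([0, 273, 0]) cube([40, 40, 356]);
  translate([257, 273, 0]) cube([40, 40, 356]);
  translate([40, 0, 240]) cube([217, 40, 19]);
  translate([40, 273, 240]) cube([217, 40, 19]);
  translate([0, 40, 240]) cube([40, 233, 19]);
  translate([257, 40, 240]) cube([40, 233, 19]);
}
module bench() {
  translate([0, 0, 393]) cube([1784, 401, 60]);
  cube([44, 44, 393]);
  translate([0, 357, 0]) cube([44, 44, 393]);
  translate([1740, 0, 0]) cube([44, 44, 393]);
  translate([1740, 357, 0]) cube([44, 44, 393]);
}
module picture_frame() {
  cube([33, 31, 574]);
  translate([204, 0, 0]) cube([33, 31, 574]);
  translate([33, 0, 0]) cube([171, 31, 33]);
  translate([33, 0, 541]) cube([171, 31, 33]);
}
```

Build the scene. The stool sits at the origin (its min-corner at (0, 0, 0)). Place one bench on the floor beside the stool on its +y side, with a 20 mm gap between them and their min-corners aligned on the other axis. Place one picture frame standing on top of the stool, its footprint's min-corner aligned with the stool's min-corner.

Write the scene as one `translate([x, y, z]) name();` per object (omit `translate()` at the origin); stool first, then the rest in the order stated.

stool();
translate([0, 333, 0]) bench();
translate([0, 0, 396]) picture_frame();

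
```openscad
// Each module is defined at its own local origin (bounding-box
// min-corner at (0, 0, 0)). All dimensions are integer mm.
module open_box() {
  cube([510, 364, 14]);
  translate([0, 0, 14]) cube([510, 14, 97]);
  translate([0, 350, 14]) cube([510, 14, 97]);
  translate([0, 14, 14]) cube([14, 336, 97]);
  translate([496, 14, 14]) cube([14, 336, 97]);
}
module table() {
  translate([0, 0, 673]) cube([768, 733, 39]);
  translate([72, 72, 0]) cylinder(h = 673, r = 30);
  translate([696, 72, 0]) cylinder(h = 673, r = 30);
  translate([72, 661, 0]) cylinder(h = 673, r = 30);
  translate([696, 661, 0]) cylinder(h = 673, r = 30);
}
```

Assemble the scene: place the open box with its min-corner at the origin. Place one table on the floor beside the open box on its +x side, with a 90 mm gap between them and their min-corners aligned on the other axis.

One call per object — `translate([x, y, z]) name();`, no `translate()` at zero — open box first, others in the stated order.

open_box();
translate([600, 0, 0]) table();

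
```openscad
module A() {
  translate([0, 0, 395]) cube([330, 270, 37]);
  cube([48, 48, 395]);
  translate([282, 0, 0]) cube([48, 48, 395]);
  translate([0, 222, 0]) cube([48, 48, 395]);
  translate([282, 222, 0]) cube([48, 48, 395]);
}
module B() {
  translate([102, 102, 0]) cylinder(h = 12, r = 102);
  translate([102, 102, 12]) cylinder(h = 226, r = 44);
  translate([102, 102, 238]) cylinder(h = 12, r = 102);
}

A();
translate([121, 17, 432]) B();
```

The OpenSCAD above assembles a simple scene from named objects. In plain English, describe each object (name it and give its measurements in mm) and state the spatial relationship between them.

A is a simple wooden stool: a rectangular seat 330 mm (x) by 270 mm (y), 37 mm thick, top face at z = 432 mm, on four square legs, each 48×48 mm in cross-section. The legs rest on z = 0, each flush with a corner of the seat.

B is a spool: two coaxial disc flanges of radius 102 mm and thickness 12 mm, joined by a core cylinder of radius 44 mm and height 226 mm. The lower flange rests on z = 0 and the three cylinders share a vertical axis.

The spool is on top of the stool.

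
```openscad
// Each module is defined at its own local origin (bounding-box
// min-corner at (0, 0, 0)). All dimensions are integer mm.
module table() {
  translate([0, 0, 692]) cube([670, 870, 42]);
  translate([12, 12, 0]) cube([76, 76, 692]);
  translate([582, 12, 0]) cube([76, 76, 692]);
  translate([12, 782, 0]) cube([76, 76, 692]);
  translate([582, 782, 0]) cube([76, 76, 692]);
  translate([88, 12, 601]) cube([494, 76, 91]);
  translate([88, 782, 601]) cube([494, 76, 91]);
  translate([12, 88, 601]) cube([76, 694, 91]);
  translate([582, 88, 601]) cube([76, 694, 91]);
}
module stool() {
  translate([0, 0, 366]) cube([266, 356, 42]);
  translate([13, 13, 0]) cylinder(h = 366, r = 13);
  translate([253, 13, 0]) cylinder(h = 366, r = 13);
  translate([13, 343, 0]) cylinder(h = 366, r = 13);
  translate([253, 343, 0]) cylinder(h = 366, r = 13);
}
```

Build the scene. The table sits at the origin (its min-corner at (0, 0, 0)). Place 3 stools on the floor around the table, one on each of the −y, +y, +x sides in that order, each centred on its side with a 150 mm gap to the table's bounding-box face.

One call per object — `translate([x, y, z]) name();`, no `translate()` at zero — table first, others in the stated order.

table();
translate([202, -506, 0]) stool();
translate([202, 1020, 0]) stool();
translate([820, 257, 0]) stool();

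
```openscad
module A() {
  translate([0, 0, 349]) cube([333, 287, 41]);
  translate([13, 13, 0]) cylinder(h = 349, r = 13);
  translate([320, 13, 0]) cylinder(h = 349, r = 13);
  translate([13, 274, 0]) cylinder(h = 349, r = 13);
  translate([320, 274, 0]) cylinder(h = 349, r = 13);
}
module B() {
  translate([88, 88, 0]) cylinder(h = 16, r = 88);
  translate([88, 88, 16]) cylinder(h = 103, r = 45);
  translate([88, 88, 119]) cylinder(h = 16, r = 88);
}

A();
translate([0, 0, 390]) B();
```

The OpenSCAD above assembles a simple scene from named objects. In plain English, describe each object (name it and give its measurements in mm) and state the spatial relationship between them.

A is a four-legged stool. The seat is a 333×287×41 mm slab whose top surface is at z = 390 mm; four round legs, each 26 mm in diameter, run from the floor (z = 0) to the underside of the seat, each leg's axis is inset half a diameter from the nearest pair of seat edges (so the leg's bounding box is flush with the corner).

B is a spool: two coaxial disc flanges of radius 88 mm and thickness 16 mm, joined by a core cylinder of radius 45 mm and height 103 mm. The lower flange rests on z = 0 and the three cylinders share a vertical axis.

The spool is on top of the stool.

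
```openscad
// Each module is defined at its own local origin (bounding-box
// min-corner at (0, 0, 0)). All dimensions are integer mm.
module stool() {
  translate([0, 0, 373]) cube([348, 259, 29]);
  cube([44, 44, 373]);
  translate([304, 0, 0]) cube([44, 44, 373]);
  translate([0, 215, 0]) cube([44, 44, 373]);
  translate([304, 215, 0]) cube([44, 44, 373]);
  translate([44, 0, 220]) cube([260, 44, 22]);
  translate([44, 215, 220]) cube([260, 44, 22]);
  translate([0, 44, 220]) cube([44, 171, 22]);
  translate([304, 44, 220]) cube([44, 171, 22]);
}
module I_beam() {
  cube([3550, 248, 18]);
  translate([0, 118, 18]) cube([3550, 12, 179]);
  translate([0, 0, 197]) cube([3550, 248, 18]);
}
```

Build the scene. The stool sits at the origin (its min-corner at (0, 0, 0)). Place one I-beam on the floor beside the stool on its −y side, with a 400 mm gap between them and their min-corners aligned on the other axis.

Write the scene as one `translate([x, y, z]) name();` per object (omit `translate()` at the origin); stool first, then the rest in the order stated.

stool();
translate([0, -648, 0]) I_beam();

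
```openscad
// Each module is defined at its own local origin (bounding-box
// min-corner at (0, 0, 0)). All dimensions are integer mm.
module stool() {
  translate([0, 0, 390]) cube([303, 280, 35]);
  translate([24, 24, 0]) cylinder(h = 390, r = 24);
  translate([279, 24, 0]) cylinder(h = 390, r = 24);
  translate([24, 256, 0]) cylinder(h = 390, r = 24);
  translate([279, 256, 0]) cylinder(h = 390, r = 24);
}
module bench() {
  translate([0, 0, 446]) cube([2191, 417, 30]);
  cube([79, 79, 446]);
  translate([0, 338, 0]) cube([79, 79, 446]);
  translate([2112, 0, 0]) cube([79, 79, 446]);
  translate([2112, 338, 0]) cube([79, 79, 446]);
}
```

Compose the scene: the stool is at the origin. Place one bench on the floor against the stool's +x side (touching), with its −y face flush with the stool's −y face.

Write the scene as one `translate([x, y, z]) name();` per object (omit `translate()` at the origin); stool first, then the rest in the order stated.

stool();
translate([303, 0, 0]) bench();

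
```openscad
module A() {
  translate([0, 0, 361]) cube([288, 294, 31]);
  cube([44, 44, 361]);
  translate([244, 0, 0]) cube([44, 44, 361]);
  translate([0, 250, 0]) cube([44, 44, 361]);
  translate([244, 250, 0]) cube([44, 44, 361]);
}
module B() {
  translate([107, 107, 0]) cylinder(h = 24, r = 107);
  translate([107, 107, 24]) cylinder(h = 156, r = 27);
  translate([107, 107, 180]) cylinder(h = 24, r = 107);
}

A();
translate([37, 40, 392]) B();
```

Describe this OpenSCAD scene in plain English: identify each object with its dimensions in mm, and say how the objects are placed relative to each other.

A is a simple wooden stool: a rectangular seat 288 mm (x) by 294 mm (y), 31 mm thick, top face at z = 392 mm, on four square legs, each 44×44 mm in cross-section. The legs rest on z = 0, each flush with a corner of the seat.

B is a spool: two coaxial disc flanges of radius 107 mm and thickness 24 mm, joined by a core cylinder of radius 27 mm and height 156 mm. The lower flange rests on z = 0 and the three cylinders share a vertical axis.

The spool is on top of the stool, centred.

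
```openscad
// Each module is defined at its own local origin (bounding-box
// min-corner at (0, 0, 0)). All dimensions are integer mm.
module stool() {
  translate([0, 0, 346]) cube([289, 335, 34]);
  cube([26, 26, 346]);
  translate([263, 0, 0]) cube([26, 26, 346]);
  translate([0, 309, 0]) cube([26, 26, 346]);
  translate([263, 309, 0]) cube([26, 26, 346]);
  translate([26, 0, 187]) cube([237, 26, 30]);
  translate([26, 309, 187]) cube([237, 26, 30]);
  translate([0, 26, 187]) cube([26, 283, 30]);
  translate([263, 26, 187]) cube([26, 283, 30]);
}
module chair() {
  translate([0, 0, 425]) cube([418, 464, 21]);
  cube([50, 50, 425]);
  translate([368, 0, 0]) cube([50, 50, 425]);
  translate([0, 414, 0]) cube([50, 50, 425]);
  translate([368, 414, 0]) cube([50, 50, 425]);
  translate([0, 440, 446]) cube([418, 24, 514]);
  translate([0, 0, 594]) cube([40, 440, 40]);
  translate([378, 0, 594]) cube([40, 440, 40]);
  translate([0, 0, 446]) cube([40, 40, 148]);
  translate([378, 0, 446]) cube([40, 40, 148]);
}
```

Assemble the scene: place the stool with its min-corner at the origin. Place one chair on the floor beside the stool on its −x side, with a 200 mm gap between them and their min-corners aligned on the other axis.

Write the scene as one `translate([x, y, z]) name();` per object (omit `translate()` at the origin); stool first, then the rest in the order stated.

stool();
translate([-618, 0, 0]) chair();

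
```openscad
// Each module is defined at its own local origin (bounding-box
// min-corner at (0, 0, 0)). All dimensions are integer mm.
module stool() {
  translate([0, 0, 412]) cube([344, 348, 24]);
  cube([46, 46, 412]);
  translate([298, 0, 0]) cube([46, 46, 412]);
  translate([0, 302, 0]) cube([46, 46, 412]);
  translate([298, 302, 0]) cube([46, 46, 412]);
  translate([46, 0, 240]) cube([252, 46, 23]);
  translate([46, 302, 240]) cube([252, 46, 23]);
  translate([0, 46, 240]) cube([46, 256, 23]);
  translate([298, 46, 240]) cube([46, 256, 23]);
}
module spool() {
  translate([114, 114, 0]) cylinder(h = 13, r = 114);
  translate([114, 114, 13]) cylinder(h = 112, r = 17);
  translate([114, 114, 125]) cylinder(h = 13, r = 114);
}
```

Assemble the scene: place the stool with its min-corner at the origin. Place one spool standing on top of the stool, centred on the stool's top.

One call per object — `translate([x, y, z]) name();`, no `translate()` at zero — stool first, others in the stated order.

stool();
translate([58, 60, 436]) spool();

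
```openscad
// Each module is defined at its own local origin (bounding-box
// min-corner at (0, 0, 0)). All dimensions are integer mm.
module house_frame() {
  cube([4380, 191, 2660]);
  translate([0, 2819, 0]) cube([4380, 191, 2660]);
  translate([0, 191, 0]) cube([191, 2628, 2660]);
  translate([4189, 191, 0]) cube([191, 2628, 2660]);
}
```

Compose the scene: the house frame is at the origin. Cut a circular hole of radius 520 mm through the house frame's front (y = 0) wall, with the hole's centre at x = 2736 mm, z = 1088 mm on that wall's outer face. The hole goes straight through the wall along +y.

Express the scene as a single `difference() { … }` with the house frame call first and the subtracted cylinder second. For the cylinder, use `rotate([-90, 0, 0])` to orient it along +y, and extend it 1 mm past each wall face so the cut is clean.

difference() {
  house_frame();
  translate([2736, -1, 1088]) rotate([-90, 0, 0]) cylinder(h = 193, r = 520);
}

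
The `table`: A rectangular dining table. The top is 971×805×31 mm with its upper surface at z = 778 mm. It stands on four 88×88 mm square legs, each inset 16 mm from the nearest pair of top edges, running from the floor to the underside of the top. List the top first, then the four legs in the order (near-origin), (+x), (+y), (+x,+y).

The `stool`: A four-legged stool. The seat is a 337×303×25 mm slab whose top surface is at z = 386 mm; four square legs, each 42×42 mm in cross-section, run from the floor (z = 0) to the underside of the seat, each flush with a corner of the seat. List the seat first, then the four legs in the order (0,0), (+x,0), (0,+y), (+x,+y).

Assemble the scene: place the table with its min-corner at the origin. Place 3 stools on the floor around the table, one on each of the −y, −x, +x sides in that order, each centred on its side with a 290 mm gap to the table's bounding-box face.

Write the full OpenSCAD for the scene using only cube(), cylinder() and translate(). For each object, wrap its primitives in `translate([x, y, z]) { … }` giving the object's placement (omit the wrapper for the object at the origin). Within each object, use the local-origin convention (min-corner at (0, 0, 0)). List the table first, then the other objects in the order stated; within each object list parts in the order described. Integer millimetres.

translate([0, 0, 747]) cube([971, 805, 31]);
translate([16, 16, 0]) cube([88, 88, 747]);
translate([867, 16, 0]) cube([88, 88, 747]);
translate([16, 701, 0]) cube([88, 88, 747]);
translate([867, 701, 0]) cube([88, 88, 747]);
translate([317, -593, 0]) {
  translate([0, 0, 361]) cube([337, 303, 25]);
  cube([42, 42, 361]);
  translate([295, 0, 0]) cube([42, 42, 361]);
  translate([0, 261, 0]) cube([42, 42, 361]);
  translate([295, 261, 0]) cube([42, 42, 361]);
}
translate([-627, 251, 0]) {
  translate([0, 0, 361]) cube([337, 303, 25]);
  cube([42, 42, 361]);
  translate([295, 0, 0]) cube([42, 42, 361]);
  translate([0, 261, 0]) cube([42, 42, 361]);
  translate([295, 261, 0]) cube([42, 42, 361]);
}
translate([1261, 251, 0]) {
  translate([0, 0, 361]) cube([337, 303, 25]);
  cube([42, 42, 361]);
  translate([295, 0, 0]) cube([42, 42, 361]);
  translate([0, 261, 0]) cube([42, 42, 361]);
  translate([295, 261, 0]) cube([42, 42, 361]);
}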